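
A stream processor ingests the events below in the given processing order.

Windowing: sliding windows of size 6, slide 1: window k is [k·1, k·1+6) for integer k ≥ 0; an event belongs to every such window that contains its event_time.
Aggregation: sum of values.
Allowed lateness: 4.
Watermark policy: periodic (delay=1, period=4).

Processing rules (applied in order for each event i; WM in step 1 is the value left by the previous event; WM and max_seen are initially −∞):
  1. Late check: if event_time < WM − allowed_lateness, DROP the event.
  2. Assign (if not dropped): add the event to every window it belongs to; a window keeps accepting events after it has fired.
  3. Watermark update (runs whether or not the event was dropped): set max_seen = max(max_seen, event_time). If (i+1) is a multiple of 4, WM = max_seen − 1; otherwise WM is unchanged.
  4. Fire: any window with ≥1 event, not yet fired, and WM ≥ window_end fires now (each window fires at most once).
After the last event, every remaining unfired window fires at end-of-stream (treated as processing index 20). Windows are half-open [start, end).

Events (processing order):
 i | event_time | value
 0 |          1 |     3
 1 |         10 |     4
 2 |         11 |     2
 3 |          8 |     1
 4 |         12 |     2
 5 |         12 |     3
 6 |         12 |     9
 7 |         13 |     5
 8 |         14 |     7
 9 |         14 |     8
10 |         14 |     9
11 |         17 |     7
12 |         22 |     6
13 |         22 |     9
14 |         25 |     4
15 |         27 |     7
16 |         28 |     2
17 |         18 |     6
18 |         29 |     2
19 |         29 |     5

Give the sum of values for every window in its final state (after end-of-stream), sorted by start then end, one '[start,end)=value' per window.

[0,6)=3 [1,7)=3 [3,9)=1 [4,10)=1 [5,11)=5 [6,12)=7 [7,13)=21 [8,14)=26 [9,15)=49 [10,16)=49 [11,17)=45 [12,18)=50 [13,19)=36 [14,20)=31 [15,21)=7 [16,22)=7 [17,23)=22 [18,24)=15 [19,25)=15 [20,26)=19 [21,27)=19 [22,28)=26 [23,29)=13 [24,30)=20 [25,31)=20 [26,32)=16 [27,33)=16 [28,34)=9 [29,35)=7

i=0 t=1 v=3: → [1,7),[0,6); WM=−∞
i=1 t=10 v=4: → [10,16),[9,15),[8,14),[7,13),[6,12),[5,11); WM=−∞
i=2 t=11 v=2: → [11,17),[10,16),[9,15),[8,14),[7,13),[6,12); WM=−∞
i=3 t=8 v=1: → [8,14),[7,13),[6,12),[5,11),[4,10),[3,9); WM=10; [0,6) fires=3 [1,7) fires=3 [3,9) fires=1 [4,10) fires=1
i=4 t=12 v=2: → [12,18),[11,17),[10,16),[9,15),[8,14),[7,13); WM=10
i=5 t=12 v=3: → [12,18),[11,17),[10,16),[9,15),[8,14),[7,13); WM=10
i=6 t=12 v=9: → [12,18),[11,17),[10,16),[9,15),[8,14),[7,13); WM=10
i=7 t=13 v=5: → [13,19),[12,18),[11,17),[10,16),[9,15),[8,14); WM=12; [5,11) fires=5 [6,12) fires=7
i=8 t=14 v=7: → [14,20),[13,19),[12,18),[11,17),[10,16),[9,15); WM=12
i=9 t=14 v=8: → [14,20),[13,19),[12,18),[11,17),[10,16),[9,15); WM=12
i=10 t=14 v=9: → [14,20),[13,19),[12,18),[11,17),[10,16),[9,15); WM=12
i=11 t=17 v=7: → [17,23),[16,22),[15,21),[14,20),[13,19),[12,18); WM=16; [7,13) fires=21 [8,14) fires=26 [9,15) fires=49 [10,16) fires=49
i=12 t=22 v=6: → [22,28),[21,27),[20,26),[19,25),[18,24),[17,23); WM=16
i=13 t=22 v=9: → [22,28),[21,27),[20,26),[19,25),[18,24),[17,23); WM=16
i=14 t=25 v=4: → [25,31),[24,30),[23,29),[22,28),[21,27),[20,26); WM=16
i=15 t=27 v=7: → [27,33),[26,32),[25,31),[24,30),[23,29),[22,28); WM=26; [11,17) fires=45 [12,18) fires=50 [13,19) fires=36 [14,20) fires=31 [15,21) fires=7 [16,22) fires=7 [17,23) fires=22 [18,24) fires=15 [19,25) fires=15 [20,26) fires=19
i=16 t=28 v=2: → [28,34),[27,33),[26,32),[25,31),[24,30),[23,29); WM=26
i=17 t=18 v=6: DROP (t<26-4); WM=26
i=18 t=29 v=2: → [29,35),[28,34),[27,33),[26,32),[25,31),[24,30); WM=26
i=19 t=29 v=5: → [29,35),[28,34),[27,33),[26,32),[25,31),[24,30); WM=28; [21,27) fires=19 [22,28) fires=26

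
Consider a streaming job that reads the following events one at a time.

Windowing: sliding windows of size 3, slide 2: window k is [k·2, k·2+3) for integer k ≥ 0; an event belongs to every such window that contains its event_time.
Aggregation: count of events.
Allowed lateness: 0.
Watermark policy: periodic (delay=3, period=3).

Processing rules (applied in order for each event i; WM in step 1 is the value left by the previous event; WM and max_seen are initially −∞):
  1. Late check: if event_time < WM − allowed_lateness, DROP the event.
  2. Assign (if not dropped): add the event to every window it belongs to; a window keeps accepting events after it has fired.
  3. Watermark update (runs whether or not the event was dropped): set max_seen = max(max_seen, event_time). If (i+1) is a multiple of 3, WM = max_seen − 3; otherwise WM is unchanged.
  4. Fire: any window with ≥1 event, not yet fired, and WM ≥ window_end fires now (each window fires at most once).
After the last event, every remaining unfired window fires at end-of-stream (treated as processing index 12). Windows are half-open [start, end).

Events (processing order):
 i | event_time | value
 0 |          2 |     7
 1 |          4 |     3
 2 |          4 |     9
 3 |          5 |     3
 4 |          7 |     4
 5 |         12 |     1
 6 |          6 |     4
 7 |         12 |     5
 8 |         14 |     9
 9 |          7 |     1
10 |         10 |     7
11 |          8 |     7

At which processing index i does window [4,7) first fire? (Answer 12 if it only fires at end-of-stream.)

5

i=0 t=2 v=7: → [2,5),[0,3); WM=−∞
i=1 t=4 v=3: → [4,7),[2,5); WM=−∞
i=2 t=4 v=9: → [4,7),[2,5); WM=1
i=3 t=5 v=3: → [4,7); WM=1
i=4 t=7 v=4: → [6,9); WM=1
i=5 t=12 v=1: → [12,15),[10,13); WM=9; [0,3) fires=1 [2,5) fires=3 [4,7) fires=3 [6,9) fires=1
i=6 t=6 v=4: DROP (t<9-0); WM=9
i=7 t=12 v=5: → [12,15),[10,13); WM=9
i=8 t=14 v=9: → [14,17),[12,15); WM=11
i=9 t=7 v=1: DROP (t<11-0); WM=11
i=10 t=10 v=7: DROP (t<11-0); WM=11
i=11 t=8 v=7: DROP (t<11-0); WM=11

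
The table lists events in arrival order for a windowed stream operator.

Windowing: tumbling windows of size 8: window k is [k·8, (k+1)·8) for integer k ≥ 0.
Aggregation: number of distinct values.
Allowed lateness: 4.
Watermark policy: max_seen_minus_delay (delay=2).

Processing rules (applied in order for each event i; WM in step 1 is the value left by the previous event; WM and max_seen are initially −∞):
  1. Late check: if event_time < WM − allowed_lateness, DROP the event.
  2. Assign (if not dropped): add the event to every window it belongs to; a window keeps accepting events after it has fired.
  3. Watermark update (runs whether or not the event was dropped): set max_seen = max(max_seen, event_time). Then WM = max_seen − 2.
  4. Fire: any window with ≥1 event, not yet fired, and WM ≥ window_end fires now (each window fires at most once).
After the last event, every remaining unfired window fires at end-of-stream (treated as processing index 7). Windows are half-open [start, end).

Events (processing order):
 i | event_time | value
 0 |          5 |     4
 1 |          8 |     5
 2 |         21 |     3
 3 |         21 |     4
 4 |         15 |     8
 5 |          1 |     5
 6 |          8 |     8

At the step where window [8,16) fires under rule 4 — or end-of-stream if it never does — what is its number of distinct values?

1

i=0 t=5 v=4: → [0,8); WM=3
i=1 t=8 v=5: → [8,16); WM=6
i=2 t=21 v=3: → [16,24); WM=19; [0,8) fires=1 [8,16) fires=1
i=3 t=21 v=4: → [16,24); WM=19
i=4 t=15 v=8: → [8,16); WM=19
i=5 t=1 v=5: DROP (t<19-4); WM=19
i=6 t=8 v=8: DROP (t<19-4); WM=19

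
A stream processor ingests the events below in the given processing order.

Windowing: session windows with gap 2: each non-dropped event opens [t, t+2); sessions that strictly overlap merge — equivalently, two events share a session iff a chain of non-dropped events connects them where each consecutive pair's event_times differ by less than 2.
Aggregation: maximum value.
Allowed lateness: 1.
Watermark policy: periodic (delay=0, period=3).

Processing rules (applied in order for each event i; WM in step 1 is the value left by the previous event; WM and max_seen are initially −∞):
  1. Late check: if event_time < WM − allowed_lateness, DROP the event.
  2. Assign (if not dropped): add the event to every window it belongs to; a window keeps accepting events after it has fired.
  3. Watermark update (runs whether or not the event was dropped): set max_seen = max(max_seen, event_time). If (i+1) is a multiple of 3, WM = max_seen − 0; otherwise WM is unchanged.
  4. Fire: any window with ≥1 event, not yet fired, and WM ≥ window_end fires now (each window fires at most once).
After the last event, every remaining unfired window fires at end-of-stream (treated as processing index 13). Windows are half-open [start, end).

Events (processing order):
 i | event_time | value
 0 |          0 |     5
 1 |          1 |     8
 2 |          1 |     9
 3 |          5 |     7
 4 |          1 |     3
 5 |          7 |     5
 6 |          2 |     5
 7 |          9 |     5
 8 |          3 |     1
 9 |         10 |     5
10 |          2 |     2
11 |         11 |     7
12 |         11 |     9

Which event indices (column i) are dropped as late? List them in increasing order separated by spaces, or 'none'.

6 8 10

i=0 t=0 v=5: → [0,2); WM=−∞
i=1 t=1 v=8: → [0,3); WM=−∞
i=2 t=1 v=9: → [0,3); WM=1
i=3 t=5 v=7: → [5,7); WM=1
i=4 t=1 v=3: → [0,3); WM=1
i=5 t=7 v=5: → [7,9); WM=7
i=6 t=2 v=5: DROP (t<7-1); WM=7
i=7 t=9 v=5: → [9,11); WM=7
i=8 t=3 v=1: DROP (t<7-1); WM=9
i=9 t=10 v=5: → [9,12); WM=9
i=10 t=2 v=2: DROP (t<9-1); WM=9
i=11 t=11 v=7: → [9,13); WM=11
i=12 t=11 v=9: → [9,13); WM=11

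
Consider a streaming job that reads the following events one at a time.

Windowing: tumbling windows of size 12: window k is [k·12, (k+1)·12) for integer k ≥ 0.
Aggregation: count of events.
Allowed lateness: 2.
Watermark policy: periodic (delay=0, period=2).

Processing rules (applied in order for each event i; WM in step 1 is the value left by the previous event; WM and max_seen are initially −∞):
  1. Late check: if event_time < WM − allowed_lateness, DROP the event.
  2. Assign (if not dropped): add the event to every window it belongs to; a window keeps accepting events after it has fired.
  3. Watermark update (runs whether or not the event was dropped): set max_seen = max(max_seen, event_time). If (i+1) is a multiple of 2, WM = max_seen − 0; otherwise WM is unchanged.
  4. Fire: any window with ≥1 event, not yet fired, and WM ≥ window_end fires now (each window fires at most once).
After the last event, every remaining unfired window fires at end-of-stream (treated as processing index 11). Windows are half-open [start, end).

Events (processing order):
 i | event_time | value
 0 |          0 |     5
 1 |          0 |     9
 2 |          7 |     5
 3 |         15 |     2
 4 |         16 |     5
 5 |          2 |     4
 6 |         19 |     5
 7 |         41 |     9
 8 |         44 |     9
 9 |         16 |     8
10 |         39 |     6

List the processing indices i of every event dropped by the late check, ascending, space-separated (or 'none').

5 9 10

i=0 t=0 v=5: → [0,12); WM=−∞
i=1 t=0 v=9: → [0,12); WM=0
i=2 t=7 v=5: → [0,12); WM=0
i=3 t=15 v=2: → [12,24); WM=15; [0,12) fires=3
i=4 t=16 v=5: → [12,24); WM=15
i=5 t=2 v=4: DROP (t<15-2); WM=16
i=6 t=19 v=5: → [12,24); WM=16
i=7 t=41 v=9: → [36,48); WM=41; [12,24) fires=3
i=8 t=44 v=9: → [36,48); WM=41
i=9 t=16 v=8: DROP (t<41-2); WM=44
i=10 t=39 v=6: DROP (t<44-2); WM=44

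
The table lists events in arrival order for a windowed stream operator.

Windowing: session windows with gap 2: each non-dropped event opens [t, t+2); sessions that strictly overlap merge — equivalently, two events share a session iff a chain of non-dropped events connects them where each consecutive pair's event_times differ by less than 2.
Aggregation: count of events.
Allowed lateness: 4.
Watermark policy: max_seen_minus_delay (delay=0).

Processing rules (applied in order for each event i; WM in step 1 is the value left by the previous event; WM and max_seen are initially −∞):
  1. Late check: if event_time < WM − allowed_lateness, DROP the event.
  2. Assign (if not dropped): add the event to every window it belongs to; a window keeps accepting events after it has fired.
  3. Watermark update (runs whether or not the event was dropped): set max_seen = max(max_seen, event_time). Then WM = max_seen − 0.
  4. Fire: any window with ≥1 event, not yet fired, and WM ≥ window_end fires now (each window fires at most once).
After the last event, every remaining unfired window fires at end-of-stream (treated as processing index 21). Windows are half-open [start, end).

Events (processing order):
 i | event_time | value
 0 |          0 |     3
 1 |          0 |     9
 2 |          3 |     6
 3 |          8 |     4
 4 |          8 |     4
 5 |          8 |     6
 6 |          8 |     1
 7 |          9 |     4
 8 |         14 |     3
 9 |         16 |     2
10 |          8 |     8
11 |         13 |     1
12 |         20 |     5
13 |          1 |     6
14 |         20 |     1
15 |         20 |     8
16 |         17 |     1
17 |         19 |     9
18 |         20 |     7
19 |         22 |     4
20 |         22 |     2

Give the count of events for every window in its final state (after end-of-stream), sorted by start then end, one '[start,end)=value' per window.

[0,2)=2 [3,5)=1 [8,11)=5 [13,16)=2 [16,19)=2 [19,22)=5 [22,24)=2

i=0 t=0 v=3: → [0,2); WM=0
i=1 t=0 v=9: → [0,2); WM=0
i=2 t=3 v=6: → [3,5); WM=3
i=3 t=8 v=4: → [8,10); WM=8
i=4 t=8 v=4: → [8,10); WM=8
i=5 t=8 v=6: → [8,10); WM=8
i=6 t=8 v=1: → [8,10); WM=8
i=7 t=9 v=4: → [8,11); WM=9
i=8 t=14 v=3: → [14,16); WM=14
i=9 t=16 v=2: → [16,18); WM=16
i=10 t=8 v=8: DROP (t<16-4); WM=16
i=11 t=13 v=1: → [13,16); WM=16
i=12 t=20 v=5: → [20,22); WM=20
i=13 t=1 v=6: DROP (t<20-4); WM=20
i=14 t=20 v=1: → [20,22); WM=20
i=15 t=20 v=8: → [20,22); WM=20
i=16 t=17 v=1: → [16,19); WM=20
i=17 t=19 v=9: → [19,22); WM=20
i=18 t=20 v=7: → [19,22); WM=20
i=19 t=22 v=4: → [22,24); WM=22
i=20 t=22 v=2: → [22,24); WM=22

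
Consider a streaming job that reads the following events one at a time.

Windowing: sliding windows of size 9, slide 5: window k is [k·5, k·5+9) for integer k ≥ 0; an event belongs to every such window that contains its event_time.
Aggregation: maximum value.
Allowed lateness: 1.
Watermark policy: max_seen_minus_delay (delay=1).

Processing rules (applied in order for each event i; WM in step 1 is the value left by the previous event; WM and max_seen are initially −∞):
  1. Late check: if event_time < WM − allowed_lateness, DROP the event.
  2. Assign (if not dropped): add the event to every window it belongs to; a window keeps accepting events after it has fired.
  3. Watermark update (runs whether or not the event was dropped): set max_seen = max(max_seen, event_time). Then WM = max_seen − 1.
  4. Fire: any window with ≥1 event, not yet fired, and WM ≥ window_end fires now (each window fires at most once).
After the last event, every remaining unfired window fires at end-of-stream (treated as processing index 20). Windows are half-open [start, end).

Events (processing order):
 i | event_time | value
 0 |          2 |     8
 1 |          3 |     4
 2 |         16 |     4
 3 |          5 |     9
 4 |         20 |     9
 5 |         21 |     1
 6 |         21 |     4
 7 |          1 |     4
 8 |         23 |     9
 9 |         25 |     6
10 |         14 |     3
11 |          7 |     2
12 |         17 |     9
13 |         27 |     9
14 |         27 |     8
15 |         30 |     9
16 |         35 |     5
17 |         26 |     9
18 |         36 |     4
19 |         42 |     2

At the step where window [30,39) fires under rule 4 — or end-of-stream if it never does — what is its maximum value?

i=0 t=2 v=8: → [0,9); WM=1
i=1 t=3 v=4: → [0,9); WM=2
i=2 t=16 v=4: → [15,24),[10,19); WM=15; [0,9) fires=8
i=3 t=5 v=9: DROP (t<15-1); WM=15
i=4 t=20 v=9: → [20,29),[15,24); WM=19; [10,19) fires=4
i=5 t=21 v=1: → [20,29),[15,24); WM=20
i=6 t=21 v=4: → [20,29),[15,24); WM=20
i=7 t=1 v=4: DROP (t<20-1); WM=20
i=8 t=23 v=9: → [20,29),[15,24); WM=22
i=9 t=25 v=6: → [25,34),[20,29); WM=24; [15,24) fires=9
i=10 t=14 v=3: DROP (t<24-1); WM=24
i=11 t=7 v=2: DROP (t<24-1); WM=24
i=12 t=17 v=9: DROP (t<24-1); WM=24
i=13 t=27 v=9: → [25,34),[20,29); WM=26
i=14 t=27 v=8: → [25,34),[20,29); WM=26
i=15 t=30 v=9: → [30,39),[25,34); WM=29; [20,29) fires=9
i=16 t=35 v=5: → [35,44),[30,39); WM=34; [25,34) fires=9
i=17 t=26 v=9: DROP (t<34-1); WM=34
i=18 t=36 v=4: → [35,44),[30,39); WM=35
i=19 t=42 v=2: → [40,49),[35,44); WM=41; [30,39) fires=9

9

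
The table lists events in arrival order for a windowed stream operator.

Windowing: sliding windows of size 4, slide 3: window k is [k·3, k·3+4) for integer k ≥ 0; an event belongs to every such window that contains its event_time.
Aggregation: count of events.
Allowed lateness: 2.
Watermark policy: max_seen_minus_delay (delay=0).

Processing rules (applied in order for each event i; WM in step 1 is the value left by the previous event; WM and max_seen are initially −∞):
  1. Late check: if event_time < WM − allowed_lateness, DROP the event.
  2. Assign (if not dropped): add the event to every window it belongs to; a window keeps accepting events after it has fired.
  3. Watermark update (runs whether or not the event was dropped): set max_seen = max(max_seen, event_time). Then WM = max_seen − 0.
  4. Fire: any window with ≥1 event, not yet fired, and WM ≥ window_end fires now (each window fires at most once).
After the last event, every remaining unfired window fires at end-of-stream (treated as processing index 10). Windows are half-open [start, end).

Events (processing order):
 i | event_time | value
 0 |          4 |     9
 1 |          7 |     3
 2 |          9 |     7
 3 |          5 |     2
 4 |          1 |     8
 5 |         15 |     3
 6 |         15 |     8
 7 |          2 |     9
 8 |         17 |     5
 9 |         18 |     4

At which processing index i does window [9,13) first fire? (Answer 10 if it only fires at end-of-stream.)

i=0 t=4 v=9: → [3,7); WM=4
i=1 t=7 v=3: → [6,10); WM=7; [3,7) fires=1
i=2 t=9 v=7: → [9,13),[6,10); WM=9
i=3 t=5 v=2: DROP (t<9-2); WM=9
i=4 t=1 v=8: DROP (t<9-2); WM=9
i=5 t=15 v=3: → [15,19),[12,16); WM=15; [6,10) fires=2 [9,13) fires=1
i=6 t=15 v=8: → [15,19),[12,16); WM=15
i=7 t=2 v=9: DROP (t<15-2); WM=15
i=8 t=17 v=5: → [15,19); WM=17; [12,16) fires=2
i=9 t=18 v=4: → [18,22),[15,19); WM=18

5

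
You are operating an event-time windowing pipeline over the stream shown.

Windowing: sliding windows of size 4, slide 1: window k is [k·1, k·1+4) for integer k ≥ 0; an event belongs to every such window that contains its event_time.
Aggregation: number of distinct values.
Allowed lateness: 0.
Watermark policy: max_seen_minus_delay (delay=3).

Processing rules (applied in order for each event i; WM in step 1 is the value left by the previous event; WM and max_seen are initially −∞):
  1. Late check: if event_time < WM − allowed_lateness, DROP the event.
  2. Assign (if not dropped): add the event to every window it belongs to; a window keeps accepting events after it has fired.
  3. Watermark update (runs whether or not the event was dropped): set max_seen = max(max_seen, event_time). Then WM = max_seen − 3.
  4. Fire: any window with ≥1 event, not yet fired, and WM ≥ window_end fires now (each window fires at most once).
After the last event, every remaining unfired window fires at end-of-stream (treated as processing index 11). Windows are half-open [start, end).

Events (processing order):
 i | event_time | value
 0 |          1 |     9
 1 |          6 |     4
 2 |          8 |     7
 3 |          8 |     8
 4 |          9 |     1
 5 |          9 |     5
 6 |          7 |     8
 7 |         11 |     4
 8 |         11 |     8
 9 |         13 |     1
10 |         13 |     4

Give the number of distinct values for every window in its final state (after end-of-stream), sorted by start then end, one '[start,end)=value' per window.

i=0 t=1 v=9: → [1,5),[0,4); WM=-2
i=1 t=6 v=4: → [6,10),[5,9),[4,8),[3,7); WM=3
i=2 t=8 v=7: → [8,12),[7,11),[6,10),[5,9); WM=5; [0,4) fires=1 [1,5) fires=1
i=3 t=8 v=8: → [8,12),[7,11),[6,10),[5,9); WM=5
i=4 t=9 v=1: → [9,13),[8,12),[7,11),[6,10); WM=6
i=5 t=9 v=5: → [9,13),[8,12),[7,11),[6,10); WM=6
i=6 t=7 v=8: → [7,11),[6,10),[5,9),[4,8); WM=6
i=7 t=11 v=4: → [11,15),[10,14),[9,13),[8,12); WM=8; [3,7) fires=1 [4,8) fires=2
i=8 t=11 v=8: → [11,15),[10,14),[9,13),[8,12); WM=8
i=9 t=13 v=1: → [13,17),[12,16),[11,15),[10,14); WM=10; [5,9) fires=3 [6,10) fires=5
i=10 t=13 v=4: → [13,17),[12,16),[11,15),[10,14); WM=10

[0,4)=1 [1,5)=1 [3,7)=1 [4,8)=2 [5,9)=3 [6,10)=5 [7,11)=4 [8,12)=5 [9,13)=4 [10,14)=3 [11,15)=3 [12,16)=2 [13,17)=2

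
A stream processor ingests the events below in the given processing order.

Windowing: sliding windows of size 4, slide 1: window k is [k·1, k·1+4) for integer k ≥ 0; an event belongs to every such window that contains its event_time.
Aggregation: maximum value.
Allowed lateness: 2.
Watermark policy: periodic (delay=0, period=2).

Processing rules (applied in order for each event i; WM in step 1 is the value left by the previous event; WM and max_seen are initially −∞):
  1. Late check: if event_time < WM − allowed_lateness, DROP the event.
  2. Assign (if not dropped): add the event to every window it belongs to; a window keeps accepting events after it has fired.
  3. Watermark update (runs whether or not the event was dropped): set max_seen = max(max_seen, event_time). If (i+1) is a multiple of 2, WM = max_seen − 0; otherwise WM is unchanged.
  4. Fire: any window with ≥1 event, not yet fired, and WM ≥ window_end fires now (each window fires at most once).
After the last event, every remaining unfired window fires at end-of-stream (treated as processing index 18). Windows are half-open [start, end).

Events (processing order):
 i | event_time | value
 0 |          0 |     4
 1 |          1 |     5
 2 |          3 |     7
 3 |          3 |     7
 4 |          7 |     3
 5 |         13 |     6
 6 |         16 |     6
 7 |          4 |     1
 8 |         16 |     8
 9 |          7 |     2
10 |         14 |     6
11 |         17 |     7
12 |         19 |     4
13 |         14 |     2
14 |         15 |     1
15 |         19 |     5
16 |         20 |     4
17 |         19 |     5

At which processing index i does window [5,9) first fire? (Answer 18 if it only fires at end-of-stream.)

5

i=0 t=0 v=4: → [0,4); WM=−∞
i=1 t=1 v=5: → [1,5),[0,4); WM=1
i=2 t=3 v=7: → [3,7),[2,6),[1,5),[0,4); WM=1
i=3 t=3 v=7: → [3,7),[2,6),[1,5),[0,4); WM=3
i=4 t=7 v=3: → [7,11),[6,10),[5,9),[4,8); WM=3
i=5 t=13 v=6: → [13,17),[12,16),[11,15),[10,14); WM=13; [0,4) fires=7 [1,5) fires=7 [2,6) fires=7 [3,7) fires=7 [4,8) fires=3 [5,9) fires=3 [6,10) fires=3 [7,11) fires=3
i=6 t=16 v=6: → [16,20),[15,19),[14,18),[13,17); WM=13
i=7 t=4 v=1: DROP (t<13-2); WM=16; [10,14) fires=6 [11,15) fires=6 [12,16) fires=6
i=8 t=16 v=8: → [16,20),[15,19),[14,18),[13,17); WM=16
i=9 t=7 v=2: DROP (t<16-2); WM=16
i=10 t=14 v=6: → [14,18),[13,17),[12,16),[11,15); WM=16
i=11 t=17 v=7: → [17,21),[16,20),[15,19),[14,18); WM=17; [13,17) fires=8
i=12 t=19 v=4: → [19,23),[18,22),[17,21),[16,20); WM=17
i=13 t=14 v=2: DROP (t<17-2); WM=19; [14,18) fires=8 [15,19) fires=8
i=14 t=15 v=1: DROP (t<19-2); WM=19
i=15 t=19 v=5: → [19,23),[18,22),[17,21),[16,20); WM=19
i=16 t=20 v=4: → [20,24),[19,23),[18,22),[17,21); WM=19
i=17 t=19 v=5: → [19,23),[18,22),[17,21),[16,20); WM=20; [16,20) fires=8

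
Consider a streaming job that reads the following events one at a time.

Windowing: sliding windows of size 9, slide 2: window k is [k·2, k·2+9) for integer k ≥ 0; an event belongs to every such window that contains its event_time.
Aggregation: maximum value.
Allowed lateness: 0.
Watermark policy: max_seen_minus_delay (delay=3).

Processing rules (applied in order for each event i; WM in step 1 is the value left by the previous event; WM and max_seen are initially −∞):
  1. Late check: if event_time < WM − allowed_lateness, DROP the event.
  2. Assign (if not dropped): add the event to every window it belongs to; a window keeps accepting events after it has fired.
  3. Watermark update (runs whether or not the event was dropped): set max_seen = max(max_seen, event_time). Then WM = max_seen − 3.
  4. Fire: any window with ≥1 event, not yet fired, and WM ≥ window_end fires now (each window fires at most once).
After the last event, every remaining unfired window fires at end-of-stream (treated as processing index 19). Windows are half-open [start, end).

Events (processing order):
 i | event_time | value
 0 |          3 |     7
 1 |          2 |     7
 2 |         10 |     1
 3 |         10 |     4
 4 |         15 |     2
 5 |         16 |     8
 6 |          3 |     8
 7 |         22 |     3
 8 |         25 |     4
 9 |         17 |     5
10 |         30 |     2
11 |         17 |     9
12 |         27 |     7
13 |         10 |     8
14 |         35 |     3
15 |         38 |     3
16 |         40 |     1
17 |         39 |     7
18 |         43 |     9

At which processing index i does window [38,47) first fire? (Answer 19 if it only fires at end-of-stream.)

19

i=0 t=3 v=7: → [2,11),[0,9); WM=0
i=1 t=2 v=7: → [2,11),[0,9); WM=0
i=2 t=10 v=1: → [10,19),[8,17),[6,15),[4,13),[2,11); WM=7
i=3 t=10 v=4: → [10,19),[8,17),[6,15),[4,13),[2,11); WM=7
i=4 t=15 v=2: → [14,23),[12,21),[10,19),[8,17); WM=12; [0,9) fires=7 [2,11) fires=7
i=5 t=16 v=8: → [16,25),[14,23),[12,21),[10,19),[8,17); WM=13; [4,13) fires=4
i=6 t=3 v=8: DROP (t<13-0); WM=13
i=7 t=22 v=3: → [22,31),[20,29),[18,27),[16,25),[14,23); WM=19; [6,15) fires=4 [8,17) fires=8 [10,19) fires=8
i=8 t=25 v=4: → [24,33),[22,31),[20,29),[18,27); WM=22; [12,21) fires=8
i=9 t=17 v=5: DROP (t<22-0); WM=22
i=10 t=30 v=2: → [30,39),[28,37),[26,35),[24,33),[22,31); WM=27; [14,23) fires=8 [16,25) fires=8 [18,27) fires=4
i=11 t=17 v=9: DROP (t<27-0); WM=27
i=12 t=27 v=7: → [26,35),[24,33),[22,31),[20,29); WM=27
i=13 t=10 v=8: DROP (t<27-0); WM=27
i=14 t=35 v=3: → [34,43),[32,41),[30,39),[28,37); WM=32; [20,29) fires=7 [22,31) fires=7
i=15 t=38 v=3: → [38,47),[36,45),[34,43),[32,41),[30,39); WM=35; [24,33) fires=7 [26,35) fires=7
i=16 t=40 v=1: → [40,49),[38,47),[36,45),[34,43),[32,41); WM=37; [28,37) fires=3
i=17 t=39 v=7: → [38,47),[36,45),[34,43),[32,41); WM=37
i=18 t=43 v=9: → [42,51),[40,49),[38,47),[36,45); WM=40; [30,39) fires=3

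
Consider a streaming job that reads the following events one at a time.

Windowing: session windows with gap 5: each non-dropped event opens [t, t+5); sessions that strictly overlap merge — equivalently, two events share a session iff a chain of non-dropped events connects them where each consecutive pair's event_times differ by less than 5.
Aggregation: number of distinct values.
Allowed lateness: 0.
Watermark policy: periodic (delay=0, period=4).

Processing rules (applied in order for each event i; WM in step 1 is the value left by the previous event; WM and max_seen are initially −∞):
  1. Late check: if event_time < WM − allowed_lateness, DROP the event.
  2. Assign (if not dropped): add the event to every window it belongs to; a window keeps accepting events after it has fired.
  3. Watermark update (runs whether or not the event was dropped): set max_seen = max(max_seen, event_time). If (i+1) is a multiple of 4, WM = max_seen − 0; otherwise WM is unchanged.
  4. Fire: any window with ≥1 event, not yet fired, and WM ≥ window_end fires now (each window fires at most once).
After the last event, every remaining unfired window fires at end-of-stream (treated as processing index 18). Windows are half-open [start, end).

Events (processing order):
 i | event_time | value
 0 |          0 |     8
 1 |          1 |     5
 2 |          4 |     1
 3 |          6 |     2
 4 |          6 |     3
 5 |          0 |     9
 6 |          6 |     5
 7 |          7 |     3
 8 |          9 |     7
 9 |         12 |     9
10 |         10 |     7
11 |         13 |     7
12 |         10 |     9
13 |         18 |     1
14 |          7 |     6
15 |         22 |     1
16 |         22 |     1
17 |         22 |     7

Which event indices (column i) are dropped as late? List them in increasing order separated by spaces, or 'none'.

i=0 t=0 v=8: → [0,5); WM=−∞
i=1 t=1 v=5: → [0,6); WM=−∞
i=2 t=4 v=1: → [0,9); WM=−∞
i=3 t=6 v=2: → [0,11); WM=6
i=4 t=6 v=3: → [0,11); WM=6
i=5 t=0 v=9: DROP (t<6-0); WM=6
i=6 t=6 v=5: → [0,11); WM=6
i=7 t=7 v=3: → [0,12); WM=7
i=8 t=9 v=7: → [0,14); WM=7
i=9 t=12 v=9: → [0,17); WM=7
i=10 t=10 v=7: → [0,17); WM=7
i=11 t=13 v=7: → [0,18); WM=13
i=12 t=10 v=9: DROP (t<13-0); WM=13
i=13 t=18 v=1: → [18,23); WM=13
i=14 t=7 v=6: DROP (t<13-0); WM=13
i=15 t=22 v=1: → [18,27); WM=22
i=16 t=22 v=1: → [18,27); WM=22
i=17 t=22 v=7: → [18,27); WM=22

5 12 14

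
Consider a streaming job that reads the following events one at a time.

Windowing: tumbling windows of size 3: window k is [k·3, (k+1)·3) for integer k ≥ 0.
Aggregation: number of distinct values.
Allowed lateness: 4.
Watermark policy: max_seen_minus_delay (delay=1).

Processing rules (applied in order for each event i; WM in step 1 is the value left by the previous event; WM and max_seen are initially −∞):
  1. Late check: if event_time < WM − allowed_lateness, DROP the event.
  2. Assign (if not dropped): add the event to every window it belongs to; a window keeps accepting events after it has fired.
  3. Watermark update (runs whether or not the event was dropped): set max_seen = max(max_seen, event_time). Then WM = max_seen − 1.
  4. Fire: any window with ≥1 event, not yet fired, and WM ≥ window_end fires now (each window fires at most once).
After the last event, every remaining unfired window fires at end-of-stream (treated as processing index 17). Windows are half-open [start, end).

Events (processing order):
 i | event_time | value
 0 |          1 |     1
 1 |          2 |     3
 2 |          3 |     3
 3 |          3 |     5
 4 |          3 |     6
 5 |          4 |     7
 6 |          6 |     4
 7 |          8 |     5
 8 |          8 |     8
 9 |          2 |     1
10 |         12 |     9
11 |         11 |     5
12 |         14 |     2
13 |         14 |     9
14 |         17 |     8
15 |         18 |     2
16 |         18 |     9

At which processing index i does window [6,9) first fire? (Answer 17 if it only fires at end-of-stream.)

i=0 t=1 v=1: → [0,3); WM=0
i=1 t=2 v=3: → [0,3); WM=1
i=2 t=3 v=3: → [3,6); WM=2
i=3 t=3 v=5: → [3,6); WM=2
i=4 t=3 v=6: → [3,6); WM=2
i=5 t=4 v=7: → [3,6); WM=3; [0,3) fires=2
i=6 t=6 v=4: → [6,9); WM=5
i=7 t=8 v=5: → [6,9); WM=7; [3,6) fires=4
i=8 t=8 v=8: → [6,9); WM=7
i=9 t=2 v=1: DROP (t<7-4); WM=7
i=10 t=12 v=9: → [12,15); WM=11; [6,9) fires=3
i=11 t=11 v=5: → [9,12); WM=11
i=12 t=14 v=2: → [12,15); WM=13; [9,12) fires=1
i=13 t=14 v=9: → [12,15); WM=13
i=14 t=17 v=8: → [15,18); WM=16; [12,15) fires=2
i=15 t=18 v=2: → [18,21); WM=17
i=16 t=18 v=9: → [18,21); WM=17

10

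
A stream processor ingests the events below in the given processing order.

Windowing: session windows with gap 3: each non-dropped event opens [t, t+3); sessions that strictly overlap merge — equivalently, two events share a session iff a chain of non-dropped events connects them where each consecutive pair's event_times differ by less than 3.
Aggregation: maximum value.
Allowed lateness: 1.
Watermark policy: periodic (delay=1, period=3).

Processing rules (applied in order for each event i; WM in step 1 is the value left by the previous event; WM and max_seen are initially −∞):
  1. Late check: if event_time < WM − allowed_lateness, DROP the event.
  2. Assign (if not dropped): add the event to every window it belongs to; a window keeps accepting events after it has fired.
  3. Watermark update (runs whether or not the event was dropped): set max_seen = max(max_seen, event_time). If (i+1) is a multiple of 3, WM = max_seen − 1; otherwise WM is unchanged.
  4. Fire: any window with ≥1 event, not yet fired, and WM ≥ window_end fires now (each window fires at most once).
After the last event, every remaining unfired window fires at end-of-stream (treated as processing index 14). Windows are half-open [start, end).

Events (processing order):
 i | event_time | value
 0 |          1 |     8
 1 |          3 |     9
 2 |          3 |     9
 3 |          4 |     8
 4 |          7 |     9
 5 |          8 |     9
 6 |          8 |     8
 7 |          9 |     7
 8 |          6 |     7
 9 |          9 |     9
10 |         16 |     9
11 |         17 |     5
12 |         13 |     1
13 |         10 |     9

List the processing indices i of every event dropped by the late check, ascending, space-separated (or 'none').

12 13

i=0 t=1 v=8: → [1,4); WM=−∞
i=1 t=3 v=9: → [1,6); WM=−∞
i=2 t=3 v=9: → [1,6); WM=2
i=3 t=4 v=8: → [1,7); WM=2
i=4 t=7 v=9: → [7,10); WM=2
i=5 t=8 v=9: → [7,11); WM=7
i=6 t=8 v=8: → [7,11); WM=7
i=7 t=9 v=7: → [7,12); WM=7
i=8 t=6 v=7: → [1,12); WM=8
i=9 t=9 v=9: → [1,12); WM=8
i=10 t=16 v=9: → [16,19); WM=8
i=11 t=17 v=5: → [16,20); WM=16
i=12 t=13 v=1: DROP (t<16-1); WM=16
i=13 t=10 v=9: DROP (t<16-1); WM=16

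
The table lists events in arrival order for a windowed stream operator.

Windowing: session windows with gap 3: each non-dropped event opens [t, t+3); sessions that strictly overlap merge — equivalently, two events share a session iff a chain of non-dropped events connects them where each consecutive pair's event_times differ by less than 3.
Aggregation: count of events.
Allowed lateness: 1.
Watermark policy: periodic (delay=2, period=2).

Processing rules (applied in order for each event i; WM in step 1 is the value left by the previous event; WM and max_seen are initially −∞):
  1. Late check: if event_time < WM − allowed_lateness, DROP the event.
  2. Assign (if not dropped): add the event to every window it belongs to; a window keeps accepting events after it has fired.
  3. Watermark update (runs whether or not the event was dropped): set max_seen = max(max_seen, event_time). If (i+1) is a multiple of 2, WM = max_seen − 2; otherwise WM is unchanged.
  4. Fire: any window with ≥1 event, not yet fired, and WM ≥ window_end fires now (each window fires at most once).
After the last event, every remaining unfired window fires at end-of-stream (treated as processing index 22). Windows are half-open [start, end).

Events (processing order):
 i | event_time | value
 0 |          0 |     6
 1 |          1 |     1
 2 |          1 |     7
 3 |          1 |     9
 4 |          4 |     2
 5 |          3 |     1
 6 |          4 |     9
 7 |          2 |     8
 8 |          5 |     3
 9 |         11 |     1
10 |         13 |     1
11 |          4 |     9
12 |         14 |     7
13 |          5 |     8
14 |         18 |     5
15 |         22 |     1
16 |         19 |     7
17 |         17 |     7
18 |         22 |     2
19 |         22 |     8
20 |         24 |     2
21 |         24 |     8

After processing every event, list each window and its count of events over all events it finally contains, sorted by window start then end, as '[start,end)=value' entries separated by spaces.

[0,8)=9 [11,17)=3 [18,22)=2 [22,27)=5

i=0 t=0 v=6: → [0,3); WM=−∞
i=1 t=1 v=1: → [0,4); WM=-1
i=2 t=1 v=7: → [0,4); WM=-1
i=3 t=1 v=9: → [0,4); WM=-1
i=4 t=4 v=2: → [4,7); WM=-1
i=5 t=3 v=1: → [0,7); WM=2
i=6 t=4 v=9: → [0,7); WM=2
i=7 t=2 v=8: → [0,7); WM=2
i=8 t=5 v=3: → [0,8); WM=2
i=9 t=11 v=1: → [11,14); WM=9
i=10 t=13 v=1: → [11,16); WM=9
i=11 t=4 v=9: DROP (t<9-1); WM=11
i=12 t=14 v=7: → [11,17); WM=11
i=13 t=5 v=8: DROP (t<11-1); WM=12
i=14 t=18 v=5: → [18,21); WM=12
i=15 t=22 v=1: → [22,25); WM=20
i=16 t=19 v=7: → [18,22); WM=20
i=17 t=17 v=7: DROP (t<20-1); WM=20
i=18 t=22 v=2: → [22,25); WM=20
i=19 t=22 v=8: → [22,25); WM=20
i=20 t=24 v=2: → [22,27); WM=20
i=21 t=24 v=8: → [22,27); WM=22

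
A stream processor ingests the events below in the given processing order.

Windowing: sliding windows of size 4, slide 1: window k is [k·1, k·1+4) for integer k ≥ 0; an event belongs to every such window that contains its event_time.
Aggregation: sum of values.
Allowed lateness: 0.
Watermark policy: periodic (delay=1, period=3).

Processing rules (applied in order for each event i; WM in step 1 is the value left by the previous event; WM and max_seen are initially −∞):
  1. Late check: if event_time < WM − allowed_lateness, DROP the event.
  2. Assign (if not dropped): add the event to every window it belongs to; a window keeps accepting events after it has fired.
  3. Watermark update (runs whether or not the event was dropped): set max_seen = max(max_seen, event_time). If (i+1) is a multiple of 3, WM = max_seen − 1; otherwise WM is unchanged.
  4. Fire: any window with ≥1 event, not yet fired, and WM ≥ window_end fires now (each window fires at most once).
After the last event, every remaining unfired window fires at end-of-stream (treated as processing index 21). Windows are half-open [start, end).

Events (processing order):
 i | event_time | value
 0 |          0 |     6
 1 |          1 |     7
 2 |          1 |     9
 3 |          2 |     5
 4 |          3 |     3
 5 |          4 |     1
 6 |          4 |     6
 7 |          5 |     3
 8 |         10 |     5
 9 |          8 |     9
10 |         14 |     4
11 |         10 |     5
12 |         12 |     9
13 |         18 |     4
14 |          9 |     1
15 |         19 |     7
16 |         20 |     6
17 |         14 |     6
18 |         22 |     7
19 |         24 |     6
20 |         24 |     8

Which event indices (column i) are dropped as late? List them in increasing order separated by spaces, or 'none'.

9 12 14 17

i=0 t=0 v=6: → [0,4); WM=−∞
i=1 t=1 v=7: → [1,5),[0,4); WM=−∞
i=2 t=1 v=9: → [1,5),[0,4); WM=0
i=3 t=2 v=5: → [2,6),[1,5),[0,4); WM=0
i=4 t=3 v=3: → [3,7),[2,6),[1,5),[0,4); WM=0
i=5 t=4 v=1: → [4,8),[3,7),[2,6),[1,5); WM=3
i=6 t=4 v=6: → [4,8),[3,7),[2,6),[1,5); WM=3
i=7 t=5 v=3: → [5,9),[4,8),[3,7),[2,6); WM=3
i=8 t=10 v=5: → [10,14),[9,13),[8,12),[7,11); WM=9; [0,4) fires=30 [1,5) fires=31 [2,6) fires=18 [3,7) fires=13 [4,8) fires=10 [5,9) fires=3
i=9 t=8 v=9: DROP (t<9-0); WM=9
i=10 t=14 v=4: → [14,18),[13,17),[12,16),[11,15); WM=9
i=11 t=10 v=5: → [10,14),[9,13),[8,12),[7,11); WM=13; [7,11) fires=10 [8,12) fires=10 [9,13) fires=10
i=12 t=12 v=9: DROP (t<13-0); WM=13
i=13 t=18 v=4: → [18,22),[17,21),[16,20),[15,19); WM=13
i=14 t=9 v=1: DROP (t<13-0); WM=17; [10,14) fires=10 [11,15) fires=4 [12,16) fires=4 [13,17) fires=4
i=15 t=19 v=7: → [19,23),[18,22),[17,21),[16,20); WM=17
i=16 t=20 v=6: → [20,24),[19,23),[18,22),[17,21); WM=17
i=17 t=14 v=6: DROP (t<17-0); WM=19; [14,18) fires=4 [15,19) fires=4
i=18 t=22 v=7: → [22,26),[21,25),[20,24),[19,23); WM=19
i=19 t=24 v=6: → [24,28),[23,27),[22,26),[21,25); WM=19
i=20 t=24 v=8: → [24,28),[23,27),[22,26),[21,25); WM=23; [16,20) fires=11 [17,21) fires=17 [18,22) fires=17 [19,23) fires=20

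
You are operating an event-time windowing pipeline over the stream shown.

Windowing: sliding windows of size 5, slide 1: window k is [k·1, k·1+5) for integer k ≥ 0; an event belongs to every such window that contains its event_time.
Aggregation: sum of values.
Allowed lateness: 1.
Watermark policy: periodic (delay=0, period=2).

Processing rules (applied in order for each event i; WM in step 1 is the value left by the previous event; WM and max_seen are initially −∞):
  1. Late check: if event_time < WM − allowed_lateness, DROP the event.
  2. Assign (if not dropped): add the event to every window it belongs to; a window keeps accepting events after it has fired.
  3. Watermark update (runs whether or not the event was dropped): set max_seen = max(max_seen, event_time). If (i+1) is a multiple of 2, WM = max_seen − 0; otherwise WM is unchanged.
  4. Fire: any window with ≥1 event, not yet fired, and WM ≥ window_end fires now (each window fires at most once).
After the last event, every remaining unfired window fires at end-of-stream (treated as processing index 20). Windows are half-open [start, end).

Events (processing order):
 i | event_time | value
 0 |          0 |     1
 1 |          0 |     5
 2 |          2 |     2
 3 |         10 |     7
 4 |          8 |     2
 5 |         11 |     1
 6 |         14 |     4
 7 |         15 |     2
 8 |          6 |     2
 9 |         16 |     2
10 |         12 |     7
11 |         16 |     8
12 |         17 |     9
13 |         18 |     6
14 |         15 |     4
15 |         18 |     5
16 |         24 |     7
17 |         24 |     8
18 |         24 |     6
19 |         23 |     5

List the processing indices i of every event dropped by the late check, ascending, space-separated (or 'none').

4 8 10 14

i=0 t=0 v=1: → [0,5); WM=−∞
i=1 t=0 v=5: → [0,5); WM=0
i=2 t=2 v=2: → [2,7),[1,6),[0,5); WM=0
i=3 t=10 v=7: → [10,15),[9,14),[8,13),[7,12),[6,11); WM=10; [0,5) fires=8 [1,6) fires=2 [2,7) fires=2
i=4 t=8 v=2: DROP (t<10-1); WM=10
i=5 t=11 v=1: → [11,16),[10,15),[9,14),[8,13),[7,12); WM=11; [6,11) fires=7
i=6 t=14 v=4: → [14,19),[13,18),[12,17),[11,16),[10,15); WM=11
i=7 t=15 v=2: → [15,20),[14,19),[13,18),[12,17),[11,16); WM=15; [7,12) fires=8 [8,13) fires=8 [9,14) fires=8 [10,15) fires=12
i=8 t=6 v=2: DROP (t<15-1); WM=15
i=9 t=16 v=2: → [16,21),[15,20),[14,19),[13,18),[12,17); WM=16; [11,16) fires=7
i=10 t=12 v=7: DROP (t<16-1); WM=16
i=11 t=16 v=8: → [16,21),[15,20),[14,19),[13,18),[12,17); WM=16
i=12 t=17 v=9: → [17,22),[16,21),[15,20),[14,19),[13,18); WM=16
i=13 t=18 v=6: → [18,23),[17,22),[16,21),[15,20),[14,19); WM=18; [12,17) fires=16 [13,18) fires=25
i=14 t=15 v=4: DROP (t<18-1); WM=18
i=15 t=18 v=5: → [18,23),[17,22),[16,21),[15,20),[14,19); WM=18
i=16 t=24 v=7: → [24,29),[23,28),[22,27),[21,26),[20,25); WM=18
i=17 t=24 v=8: → [24,29),[23,28),[22,27),[21,26),[20,25); WM=24; [14,19) fires=36 [15,20) fires=32 [16,21) fires=30 [17,22) fires=20 [18,23) fires=11
i=18 t=24 v=6: → [24,29),[23,28),[22,27),[21,26),[20,25); WM=24
i=19 t=23 v=5: → [23,28),[22,27),[21,26),[20,25),[19,24); WM=24; [19,24) fires=5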